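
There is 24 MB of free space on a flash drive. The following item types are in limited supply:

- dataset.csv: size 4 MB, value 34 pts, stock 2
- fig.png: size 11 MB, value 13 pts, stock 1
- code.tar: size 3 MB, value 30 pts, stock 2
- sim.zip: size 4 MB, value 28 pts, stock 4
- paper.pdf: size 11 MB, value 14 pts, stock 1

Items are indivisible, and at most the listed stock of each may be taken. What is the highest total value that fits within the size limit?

Top feasible selections:
- 2×dataset.csv + 2×code.tar + 2×sim.zip: size 22, value 184
- 2×dataset.csv + 1×code.tar + 3×sim.zip: size 23, value 182
Best: 184 pts.

184 pts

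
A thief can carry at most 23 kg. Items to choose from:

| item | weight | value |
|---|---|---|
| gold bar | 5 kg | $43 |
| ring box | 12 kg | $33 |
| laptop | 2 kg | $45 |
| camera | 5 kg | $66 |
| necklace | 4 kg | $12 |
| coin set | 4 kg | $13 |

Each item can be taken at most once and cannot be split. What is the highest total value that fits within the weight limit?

Check high-value combinations within 23 kg:
- gold bar+laptop+camera+necklace+coin set: weight 5+2+5+4+4=20, value 43+45+66+12+13=179
- gold bar+laptop+camera+coin set: weight 5+2+5+4=16, value 43+45+66+13=167
- gold bar+laptop+camera+necklace: weight 5+2+5+4=16, value 43+45+66+12=166
- ring box+laptop+camera+coin set: weight 12+2+5+4=23, value 33+45+66+13=157
Best: $179.

$179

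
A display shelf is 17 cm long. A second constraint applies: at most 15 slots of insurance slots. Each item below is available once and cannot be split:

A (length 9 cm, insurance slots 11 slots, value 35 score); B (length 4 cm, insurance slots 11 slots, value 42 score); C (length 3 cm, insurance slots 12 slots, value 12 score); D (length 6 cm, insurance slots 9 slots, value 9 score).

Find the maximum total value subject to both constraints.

42 score

Feasible sets respecting both limits:
- B: length 4, insurance slots 11, value 42
- A: length 9, insurance slots 11, value 35
- C: length 3, insurance slots 12, value 12
Best: 42 score.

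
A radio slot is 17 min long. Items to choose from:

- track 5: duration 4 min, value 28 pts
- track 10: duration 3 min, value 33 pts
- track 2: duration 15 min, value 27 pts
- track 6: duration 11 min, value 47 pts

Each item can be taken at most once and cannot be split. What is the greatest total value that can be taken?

This is a 0/1 knapsack; check combinations near the capacity.
- track 10+track 6: duration 3+11=14, value 33+47=80
- track 5+track 6: duration 4+11=15, value 28+47=75
- track 5+track 10: duration 4+3=7, value 28+33=61
Best: 80 pts.

80 pts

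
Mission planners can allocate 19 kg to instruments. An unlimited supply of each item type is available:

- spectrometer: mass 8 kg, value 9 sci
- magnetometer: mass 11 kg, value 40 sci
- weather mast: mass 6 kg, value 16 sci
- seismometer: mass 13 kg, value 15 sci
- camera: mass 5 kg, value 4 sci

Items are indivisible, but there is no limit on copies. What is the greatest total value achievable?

Best value-per-unit is magnetometer at 40/11; filling with it alone gives 1×40 = 40.
Optimal mix: 1×magnetometer + 1×weather mast → mass 17, value 56.

56 sci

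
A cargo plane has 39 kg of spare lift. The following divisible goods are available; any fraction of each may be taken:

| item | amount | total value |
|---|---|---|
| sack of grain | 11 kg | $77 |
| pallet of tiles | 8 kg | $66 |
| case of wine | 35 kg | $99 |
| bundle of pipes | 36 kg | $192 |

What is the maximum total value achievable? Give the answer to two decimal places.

Take in order of value per unit:
- pallet of tiles (66/8 per unit): all 8 → value 66, running total 66.00
- sack of grain (77/11 per unit): all 11 → value 77, running total 143.00
- bundle of pipes (192/36 per unit): 20 of 36 → value 20×192/36 = 106.6667, running total 249.67
Total 249.67.

249.67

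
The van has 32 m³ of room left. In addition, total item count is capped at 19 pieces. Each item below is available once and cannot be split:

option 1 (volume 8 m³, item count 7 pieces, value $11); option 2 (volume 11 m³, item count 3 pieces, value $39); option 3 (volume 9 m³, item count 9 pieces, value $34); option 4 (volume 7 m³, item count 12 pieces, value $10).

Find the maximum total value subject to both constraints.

Feasible sets respecting both limits:
- option 1+option 2+option 3: volume 28, item count 19, value 84
- option 2+option 3: volume 20, item count 12, value 73
- option 1+option 2: volume 19, item count 10, value 50
Best: $84.

$84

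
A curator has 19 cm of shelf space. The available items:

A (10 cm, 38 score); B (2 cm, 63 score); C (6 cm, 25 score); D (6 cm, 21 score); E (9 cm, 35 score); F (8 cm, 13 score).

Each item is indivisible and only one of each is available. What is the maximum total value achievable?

Check high-value combinations within 19 cm:
- A+B+C: length 10+2+6=18, value 38+63+25=126
- B+C+E: length 2+6+9=17, value 63+25+35=123
- A+B+D: length 10+2+6=18, value 38+63+21=122
Best: 126 score.

126 score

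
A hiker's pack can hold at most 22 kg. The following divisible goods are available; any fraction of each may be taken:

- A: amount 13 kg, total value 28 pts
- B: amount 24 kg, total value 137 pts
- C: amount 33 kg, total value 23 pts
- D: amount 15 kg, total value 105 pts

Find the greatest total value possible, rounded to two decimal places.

Take in order of value per unit:
- D (105/15 per unit): all 15 → value 105, running total 105.00
- B (137/24 per unit): 7 of 24 → value 7×137/24 = 39.9583, running total 144.96
Total 144.96.

144.96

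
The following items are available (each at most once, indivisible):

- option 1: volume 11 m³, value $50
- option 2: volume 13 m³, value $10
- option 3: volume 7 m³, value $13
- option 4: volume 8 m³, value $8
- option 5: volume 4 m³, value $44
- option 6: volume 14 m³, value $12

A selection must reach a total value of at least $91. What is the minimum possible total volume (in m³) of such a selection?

15

Subsets with value ≥ 91, sorted by total volume:
- option 1+option 5: volume 15, value 94
- option 1+option 3+option 5: volume 22, value 107
- option 1+option 4+option 5: volume 23, value 102
Minimum volume: 15 m³.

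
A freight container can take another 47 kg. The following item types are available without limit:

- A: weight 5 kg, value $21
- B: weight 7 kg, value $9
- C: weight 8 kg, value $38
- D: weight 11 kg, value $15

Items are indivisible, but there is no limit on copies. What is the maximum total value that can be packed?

Best value-per-unit is C at 38/8; filling with it alone gives 5×38 = 190.
Optimal mix: 3×A + 4×C → weight 47, value 215.

$215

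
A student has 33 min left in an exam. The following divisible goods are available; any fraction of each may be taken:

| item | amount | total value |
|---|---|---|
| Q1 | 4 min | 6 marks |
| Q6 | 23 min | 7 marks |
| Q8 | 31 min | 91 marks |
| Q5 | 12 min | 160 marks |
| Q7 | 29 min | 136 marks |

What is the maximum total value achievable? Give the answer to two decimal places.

Take in order of value per unit:
- Q5 (160/12 per unit): all 12 → value 160, running total 160.00
- Q7 (136/29 per unit): 21 of 29 → value 21×136/29 = 98.4828, running total 258.48
Total 258.48.

258.48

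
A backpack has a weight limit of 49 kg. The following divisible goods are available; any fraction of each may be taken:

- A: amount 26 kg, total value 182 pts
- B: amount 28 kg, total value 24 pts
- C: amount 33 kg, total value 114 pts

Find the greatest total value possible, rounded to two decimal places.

261.45

Take in order of value per unit:
- A (182/26 per unit): all 26 → value 182, running total 182.00
- C (114/33 per unit): 23 of 33 → value 23×114/33 = 79.4545, running total 261.45
Total 261.45.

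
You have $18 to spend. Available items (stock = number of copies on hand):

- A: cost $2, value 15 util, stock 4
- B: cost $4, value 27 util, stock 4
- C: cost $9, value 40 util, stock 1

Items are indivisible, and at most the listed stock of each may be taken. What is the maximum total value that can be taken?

126 util

Best selections within cost 18 and stock limits:
- 3×A + 3×B: cost 18, value 126
- 1×A + 4×B: cost 18, value 123
Best: 126 util.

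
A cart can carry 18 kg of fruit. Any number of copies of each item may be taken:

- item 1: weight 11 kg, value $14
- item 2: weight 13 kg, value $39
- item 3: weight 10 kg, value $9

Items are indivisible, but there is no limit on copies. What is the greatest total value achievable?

$39

Best value-per-unit is item 2 at 39/13, and filling with it alone uses weight 1×13=13. No mix of the others beats 1×39 = 39.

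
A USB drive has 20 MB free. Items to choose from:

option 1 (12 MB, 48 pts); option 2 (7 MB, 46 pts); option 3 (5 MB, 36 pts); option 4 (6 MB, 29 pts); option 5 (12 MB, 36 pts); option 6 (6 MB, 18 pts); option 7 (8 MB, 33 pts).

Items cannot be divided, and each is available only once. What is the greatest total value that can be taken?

115 pts

Check high-value combinations within 20 MB:
- option 2+option 3+option 7: size 7+5+8=20, value 46+36+33=115
- option 2+option 3+option 4: size 7+5+6=18, value 46+36+29=111
- option 2+option 3+option 6: size 7+5+6=18, value 46+36+18=100
- option 3+option 4+option 7: size 5+6+8=19, value 36+29+33=98
Best: 115 pts.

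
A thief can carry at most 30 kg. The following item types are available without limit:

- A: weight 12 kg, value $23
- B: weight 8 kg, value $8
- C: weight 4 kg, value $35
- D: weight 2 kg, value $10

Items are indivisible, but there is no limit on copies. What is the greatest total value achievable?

Best value-per-unit is C at 35/4; filling with it alone gives 7×35 = 245.
Optimal mix: 7×C + 1×D → weight 30, value 255.

$255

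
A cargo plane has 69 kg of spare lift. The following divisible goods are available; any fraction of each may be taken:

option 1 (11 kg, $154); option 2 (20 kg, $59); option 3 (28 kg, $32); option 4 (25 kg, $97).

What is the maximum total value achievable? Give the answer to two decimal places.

Take in order of value per unit:
- option 1 (154/11 per unit): all 11 → value 154, running total 154.00
- option 4 (97/25 per unit): all 25 → value 97, running total 251.00
- option 2 (59/20 per unit): all 20 → value 59, running total 310.00
- option 3 (32/28 per unit): 13 of 28 → value 13×32/28 = 14.8571, running total 324.86
Total 324.86.

324.86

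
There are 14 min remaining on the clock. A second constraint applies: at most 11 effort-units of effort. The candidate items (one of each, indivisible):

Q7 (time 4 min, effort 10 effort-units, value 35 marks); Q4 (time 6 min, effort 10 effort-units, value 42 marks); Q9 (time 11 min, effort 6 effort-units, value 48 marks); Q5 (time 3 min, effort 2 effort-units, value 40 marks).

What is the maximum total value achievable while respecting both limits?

Feasible sets respecting both limits:
- Q9+Q5: time 14, effort 8, value 88
- Q9: time 11, effort 6, value 48
- Q4: time 6, effort 10, value 42
- Q5: time 3, effort 2, value 40
Best: 88 marks.

88 marks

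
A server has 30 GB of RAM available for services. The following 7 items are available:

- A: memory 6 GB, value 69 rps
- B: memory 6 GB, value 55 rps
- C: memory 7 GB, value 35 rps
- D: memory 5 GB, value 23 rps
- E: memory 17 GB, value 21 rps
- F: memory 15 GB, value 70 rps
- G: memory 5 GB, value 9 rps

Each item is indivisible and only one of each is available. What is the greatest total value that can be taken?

Check high-value combinations within 30 GB:
- A+B+F: memory 6+6+15=27, value 69+55+70=194
- A+B+C+D+G: memory 6+6+7+5+5=29, value 69+55+35+23+9=191
- A+B+C+D: memory 6+6+7+5=24, value 69+55+35+23=182
Best: 194 rps.

194 rps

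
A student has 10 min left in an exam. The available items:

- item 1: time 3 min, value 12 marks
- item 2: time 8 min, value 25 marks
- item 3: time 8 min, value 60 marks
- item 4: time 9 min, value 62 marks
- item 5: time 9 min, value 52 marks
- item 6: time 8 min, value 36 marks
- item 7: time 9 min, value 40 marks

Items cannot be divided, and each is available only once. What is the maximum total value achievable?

62 marks

Check high-value combinations within 10 min:
- item 4: time 9, value 62
- item 3: time 8, value 60
- item 5: time 9, value 52
Best: 62 marks.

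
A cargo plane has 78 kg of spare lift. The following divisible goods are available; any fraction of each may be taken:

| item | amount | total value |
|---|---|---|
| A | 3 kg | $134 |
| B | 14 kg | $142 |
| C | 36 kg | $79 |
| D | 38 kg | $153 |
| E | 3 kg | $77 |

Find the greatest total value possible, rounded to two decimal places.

Take in order of value per unit:
- A (134/3 per unit): all 3 → value 134, running total 134.00
- E (77/3 per unit): all 3 → value 77, running total 211.00
- B (142/14 per unit): all 14 → value 142, running total 353.00
- D (153/38 per unit): all 38 → value 153, running total 506.00
- C (79/36 per unit): 20 of 36 → value 20×79/36 = 43.8889, running total 549.89
Total 549.89.

549.89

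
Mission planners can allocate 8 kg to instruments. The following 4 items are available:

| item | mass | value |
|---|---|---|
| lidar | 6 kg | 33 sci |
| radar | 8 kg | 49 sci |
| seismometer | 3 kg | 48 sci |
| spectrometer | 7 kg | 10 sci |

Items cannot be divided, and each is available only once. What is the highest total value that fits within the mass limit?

49 sci

Check high-value combinations within 8 kg:
- radar: mass 8, value 49
- seismometer: mass 3, value 48
- lidar: mass 6, value 33
- spectrometer: mass 7, value 10
Best: 49 sci.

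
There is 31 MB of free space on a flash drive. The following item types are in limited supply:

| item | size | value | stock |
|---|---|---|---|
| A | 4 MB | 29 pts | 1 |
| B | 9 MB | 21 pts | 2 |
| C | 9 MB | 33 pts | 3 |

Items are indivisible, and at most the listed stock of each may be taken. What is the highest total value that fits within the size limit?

Best selections within size 31 and stock limits:
- 1×A + 3×C: size 31, value 128
- 1×A + 1×B + 2×C: size 31, value 116
Best: 128 pts.

128 pts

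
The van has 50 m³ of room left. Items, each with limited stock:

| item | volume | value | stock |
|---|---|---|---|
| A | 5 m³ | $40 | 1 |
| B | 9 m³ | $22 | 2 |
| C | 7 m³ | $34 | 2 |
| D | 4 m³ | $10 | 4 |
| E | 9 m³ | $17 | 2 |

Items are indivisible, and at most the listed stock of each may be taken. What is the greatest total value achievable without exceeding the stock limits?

$182

Top feasible selections:
- 1×A + 2×B + 2×C + 3×D: volume 49, value 182
- 1×A + 2×B + 2×C + 1×D + 1×E: volume 50, value 179
- 1×A + 1×B + 2×C + 3×D + 1×E: volume 49, value 177
- 1×A + 1×B + 2×C + 1×D + 2×E: volume 50, value 174
Best: $182.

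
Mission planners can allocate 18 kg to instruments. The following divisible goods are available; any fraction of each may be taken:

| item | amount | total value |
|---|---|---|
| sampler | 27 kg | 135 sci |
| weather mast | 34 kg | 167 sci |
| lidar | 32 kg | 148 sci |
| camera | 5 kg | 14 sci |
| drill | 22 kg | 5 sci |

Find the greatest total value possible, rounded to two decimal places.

90.00

Take in order of value per unit:
- sampler (135/27 per unit): 18 of 27 → value 18×135/27 = 90.0000, running total 90.00
Total 90.00.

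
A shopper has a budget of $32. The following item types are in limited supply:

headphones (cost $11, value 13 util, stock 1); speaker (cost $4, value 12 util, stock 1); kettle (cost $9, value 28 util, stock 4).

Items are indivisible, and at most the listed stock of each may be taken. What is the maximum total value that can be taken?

96 util

Best selections within cost 32 and stock limits:
- 1×speaker + 3×kettle: cost 31, value 96
- 3×kettle: cost 27, value 84
Best: 96 util.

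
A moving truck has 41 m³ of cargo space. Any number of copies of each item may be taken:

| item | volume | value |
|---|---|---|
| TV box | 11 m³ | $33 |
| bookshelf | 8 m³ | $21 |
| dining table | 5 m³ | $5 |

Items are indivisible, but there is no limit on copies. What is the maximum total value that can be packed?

$120

Best value-per-unit is TV box at 33/11; filling with it alone gives 3×33 = 99.
Optimal mix: 3×TV box + 1×bookshelf → volume 41, value 120.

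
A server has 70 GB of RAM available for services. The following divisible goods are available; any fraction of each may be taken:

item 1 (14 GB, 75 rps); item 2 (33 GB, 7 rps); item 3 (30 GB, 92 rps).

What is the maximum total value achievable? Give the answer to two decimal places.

Take in order of value per unit:
- item 1 (75/14 per unit): all 14 → value 75, running total 75.00
- item 3 (92/30 per unit): all 30 → value 92, running total 167.00
- item 2 (7/33 per unit): 26 of 33 → value 26×7/33 = 5.5152, running total 172.52
Total 172.52.

172.52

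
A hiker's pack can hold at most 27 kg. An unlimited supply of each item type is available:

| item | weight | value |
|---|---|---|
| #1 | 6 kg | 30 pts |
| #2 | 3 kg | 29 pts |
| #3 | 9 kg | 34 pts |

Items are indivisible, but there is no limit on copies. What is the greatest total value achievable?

Best value-per-unit is #2 at 29/3, and filling with it alone uses weight 9×3=27. No mix of the others beats 9×29 = 261.

261 pts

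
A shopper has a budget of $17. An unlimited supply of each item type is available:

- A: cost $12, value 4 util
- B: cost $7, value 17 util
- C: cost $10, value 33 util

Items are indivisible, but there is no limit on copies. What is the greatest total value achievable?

Best value-per-unit is C at 33/10; filling with it alone gives 1×33 = 33.
Optimal mix: 1×B + 1×C → cost 17, value 50.

50 util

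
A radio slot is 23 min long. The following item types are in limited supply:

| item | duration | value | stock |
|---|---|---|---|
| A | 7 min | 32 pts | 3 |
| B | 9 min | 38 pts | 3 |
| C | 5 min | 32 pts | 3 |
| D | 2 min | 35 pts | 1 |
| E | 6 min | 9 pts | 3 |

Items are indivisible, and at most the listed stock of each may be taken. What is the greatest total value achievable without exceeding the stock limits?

Top feasible selections:
- 3×C + 1×D + 1×E: duration 23, value 140
- 1×B + 2×C + 1×D: duration 21, value 137
- 1×A + 1×B + 1×C + 1×D: duration 23, value 137
- 3×C + 1×D: duration 17, value 131
Best: 140 pts.

140 pts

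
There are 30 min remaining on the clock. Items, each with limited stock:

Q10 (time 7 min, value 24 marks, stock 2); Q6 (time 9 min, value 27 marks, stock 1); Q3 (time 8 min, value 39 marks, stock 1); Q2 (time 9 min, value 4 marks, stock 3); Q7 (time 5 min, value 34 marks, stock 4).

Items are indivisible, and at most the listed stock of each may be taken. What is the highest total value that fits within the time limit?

175 marks

Top feasible selections:
- 1×Q3 + 4×Q7: time 28, value 175
- 1×Q10 + 1×Q3 + 3×Q7: time 30, value 165
- 1×Q6 + 4×Q7: time 29, value 163
Best: 175 marks.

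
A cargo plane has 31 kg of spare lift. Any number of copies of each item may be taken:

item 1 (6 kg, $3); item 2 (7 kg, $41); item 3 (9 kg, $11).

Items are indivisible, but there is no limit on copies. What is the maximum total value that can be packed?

Best value-per-unit is item 2 at 41/7, and filling with it alone uses weight 4×7=28. No mix of the others beats 4×41 = 164.

$164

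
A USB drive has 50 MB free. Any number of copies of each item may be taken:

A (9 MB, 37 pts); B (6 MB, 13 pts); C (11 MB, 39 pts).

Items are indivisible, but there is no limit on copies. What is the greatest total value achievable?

Best value-per-unit is A at 37/9; filling with it alone gives 5×37 = 185.
Optimal mix: 3×A + 2×C → size 49, value 189.

189 pts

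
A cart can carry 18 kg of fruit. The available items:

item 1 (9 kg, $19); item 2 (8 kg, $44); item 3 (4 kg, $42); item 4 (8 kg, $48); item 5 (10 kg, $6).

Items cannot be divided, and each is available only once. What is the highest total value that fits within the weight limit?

$92

Check high-value combinations within 18 kg:
- item 2+item 4: weight 8+8=16, value 44+48=92
- item 3+item 4: weight 4+8=12, value 42+48=90
- item 2+item 3: weight 8+4=12, value 44+42=86
Best: $92.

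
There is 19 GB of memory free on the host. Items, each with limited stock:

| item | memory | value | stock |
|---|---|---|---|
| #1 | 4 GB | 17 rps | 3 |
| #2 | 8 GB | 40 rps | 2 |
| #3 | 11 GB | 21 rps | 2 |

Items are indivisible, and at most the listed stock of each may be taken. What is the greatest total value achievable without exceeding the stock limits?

Top feasible selections:
- 2×#2: memory 16, value 80
- 2×#1 + 1×#2: memory 16, value 74
- 1×#2 + 1×#3: memory 19, value 61
Best: 80 rps.

80 rps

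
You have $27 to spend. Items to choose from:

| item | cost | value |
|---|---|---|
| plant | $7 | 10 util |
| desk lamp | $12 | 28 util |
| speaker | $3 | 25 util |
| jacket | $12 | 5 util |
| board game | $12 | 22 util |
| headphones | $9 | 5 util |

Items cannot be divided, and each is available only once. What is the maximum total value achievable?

Check high-value combinations within $27:
- desk lamp+speaker+board game: cost 12+3+12=27, value 28+25+22=75
- plant+desk lamp+speaker: cost 7+12+3=22, value 10+28+25=63
- desk lamp+speaker+headphones: cost 12+3+9=24, value 28+25+5=58
Best: 75 util.

75 util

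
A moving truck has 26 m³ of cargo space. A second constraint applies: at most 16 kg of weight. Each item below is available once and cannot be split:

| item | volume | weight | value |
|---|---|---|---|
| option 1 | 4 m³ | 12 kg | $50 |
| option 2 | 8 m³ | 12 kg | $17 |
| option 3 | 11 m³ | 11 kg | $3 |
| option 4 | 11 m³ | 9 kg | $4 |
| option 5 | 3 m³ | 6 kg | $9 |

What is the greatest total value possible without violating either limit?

Feasible sets respecting both limits:
- option 1: volume 4, weight 12, value 50
- option 2: volume 8, weight 12, value 17
- option 4+option 5: volume 14, weight 15, value 13
Best: $50.

$50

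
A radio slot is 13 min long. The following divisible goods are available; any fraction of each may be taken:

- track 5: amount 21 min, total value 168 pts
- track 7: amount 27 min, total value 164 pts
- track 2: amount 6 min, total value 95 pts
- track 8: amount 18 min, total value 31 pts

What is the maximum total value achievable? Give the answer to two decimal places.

151.00

Take in order of value per unit:
- track 2 (95/6 per unit): all 6 → value 95, running total 95.00
- track 5 (168/21 per unit): 7 of 21 → value 7×168/21 = 56.0000, running total 151.00
Total 151.00.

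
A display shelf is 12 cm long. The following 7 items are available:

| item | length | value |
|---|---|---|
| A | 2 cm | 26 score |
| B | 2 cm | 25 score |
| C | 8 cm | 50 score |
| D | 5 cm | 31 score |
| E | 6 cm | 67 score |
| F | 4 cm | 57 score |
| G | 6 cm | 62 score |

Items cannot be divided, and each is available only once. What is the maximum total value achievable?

150 score

Check high-value combinations within 12 cm:
- A+E+F: length 2+6+4=12, value 26+67+57=150
- B+E+F: length 2+6+4=12, value 25+67+57=149
- A+F+G: length 2+4+6=12, value 26+57+62=145
Best: 150 score.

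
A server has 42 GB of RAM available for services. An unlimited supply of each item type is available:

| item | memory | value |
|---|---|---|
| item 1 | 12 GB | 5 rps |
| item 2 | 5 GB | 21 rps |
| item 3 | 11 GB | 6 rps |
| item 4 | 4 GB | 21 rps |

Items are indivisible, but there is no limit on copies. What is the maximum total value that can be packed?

Best value-per-unit is item 4 at 21/4; filling with it alone gives 10×21 = 210.
Optimal mix: 2×item 2 + 8×item 4 → memory 42, value 210.

210 rps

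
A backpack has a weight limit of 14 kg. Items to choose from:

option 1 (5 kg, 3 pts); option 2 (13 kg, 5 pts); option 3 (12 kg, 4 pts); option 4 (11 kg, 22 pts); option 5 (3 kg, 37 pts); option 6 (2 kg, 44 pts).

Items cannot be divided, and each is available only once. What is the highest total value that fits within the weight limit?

84 pts

Check high-value combinations within 14 kg:
- option 1+option 5+option 6: weight 5+3+2=10, value 3+37+44=84
- option 5+option 6: weight 3+2=5, value 37+44=81
- option 4+option 6: weight 11+2=13, value 22+44=66
Best: 84 pts.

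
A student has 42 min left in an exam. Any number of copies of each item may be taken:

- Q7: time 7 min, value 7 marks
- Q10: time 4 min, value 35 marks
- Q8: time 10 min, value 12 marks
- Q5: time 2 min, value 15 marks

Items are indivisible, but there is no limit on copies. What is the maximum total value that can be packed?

365 marks

Best value-per-unit is Q10 at 35/4; filling with it alone gives 10×35 = 350.
Optimal mix: 10×Q10 + 1×Q5 → time 42, value 365.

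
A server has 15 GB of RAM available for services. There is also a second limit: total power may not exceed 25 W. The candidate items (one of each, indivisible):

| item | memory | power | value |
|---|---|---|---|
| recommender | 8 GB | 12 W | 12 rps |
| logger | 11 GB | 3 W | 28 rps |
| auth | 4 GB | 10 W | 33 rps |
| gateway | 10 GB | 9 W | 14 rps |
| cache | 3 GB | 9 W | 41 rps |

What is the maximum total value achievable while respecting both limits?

Feasible sets respecting both limits:
- auth+cache: memory 7, power 19, value 74
- logger+cache: memory 14, power 12, value 69
- logger+auth: memory 15, power 13, value 61
Best: 74 rps.

74 rps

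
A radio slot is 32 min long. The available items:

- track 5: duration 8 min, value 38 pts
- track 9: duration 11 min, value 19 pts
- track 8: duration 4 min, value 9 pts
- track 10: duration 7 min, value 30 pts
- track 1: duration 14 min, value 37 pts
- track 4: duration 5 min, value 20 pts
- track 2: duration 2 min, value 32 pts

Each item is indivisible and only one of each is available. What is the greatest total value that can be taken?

Check high-value combinations within 32 min:
- track 5+track 10+track 1+track 2: duration 8+7+14+2=31, value 38+30+37+32=137
- track 5+track 8+track 10+track 4+track 2: duration 8+4+7+5+2=26, value 38+9+30+20+32=129
- track 5+track 9+track 8+track 10+track 2: duration 8+11+4+7+2=32, value 38+19+9+30+32=128
- track 8+track 10+track 1+track 4+track 2: duration 4+7+14+5+2=32, value 9+30+37+20+32=128
- track 5+track 1+track 4+track 2: duration 8+14+5+2=29, value 38+37+20+32=127
Best: 137 pts.

137 pts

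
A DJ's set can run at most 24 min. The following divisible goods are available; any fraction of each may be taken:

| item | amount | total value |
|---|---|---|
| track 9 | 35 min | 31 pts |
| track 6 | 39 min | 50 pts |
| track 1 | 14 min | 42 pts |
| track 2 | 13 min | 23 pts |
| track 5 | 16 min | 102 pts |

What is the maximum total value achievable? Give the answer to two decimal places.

126.00

Take in order of value per unit:
- track 5 (102/16 per unit): all 16 → value 102, running total 102.00
- track 1 (42/14 per unit): 8 of 14 → value 8×42/14 = 24.0000, running total 126.00
Total 126.00.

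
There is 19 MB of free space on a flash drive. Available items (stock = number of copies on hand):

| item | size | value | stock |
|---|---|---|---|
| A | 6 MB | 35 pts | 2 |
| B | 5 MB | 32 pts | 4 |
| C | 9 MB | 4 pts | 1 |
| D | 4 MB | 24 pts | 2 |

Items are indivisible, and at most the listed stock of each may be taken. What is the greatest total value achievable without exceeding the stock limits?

120 pts

Best selections within size 19 and stock limits:
- 3×B + 1×D: size 19, value 120
- 1×A + 1×B + 2×D: size 19, value 115
- 2×B + 2×D: size 18, value 112
Best: 120 pts.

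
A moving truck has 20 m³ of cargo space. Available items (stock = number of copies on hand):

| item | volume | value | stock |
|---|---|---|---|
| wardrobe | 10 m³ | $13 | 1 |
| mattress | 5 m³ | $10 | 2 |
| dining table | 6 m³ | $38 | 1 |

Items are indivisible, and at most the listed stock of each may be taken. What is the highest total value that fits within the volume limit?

Best selections within volume 20 and stock limits:
- 2×mattress + 1×dining table: volume 16, value 58
- 1×wardrobe + 1×dining table: volume 16, value 51
Best: $58.

$58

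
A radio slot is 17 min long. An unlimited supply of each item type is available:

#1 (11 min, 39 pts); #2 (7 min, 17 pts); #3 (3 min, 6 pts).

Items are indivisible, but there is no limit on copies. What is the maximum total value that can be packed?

51 pts

Best value-per-unit is #1 at 39/11; filling with it alone gives 1×39 = 39.
Optimal mix: 1×#1 + 2×#3 → duration 17, value 51.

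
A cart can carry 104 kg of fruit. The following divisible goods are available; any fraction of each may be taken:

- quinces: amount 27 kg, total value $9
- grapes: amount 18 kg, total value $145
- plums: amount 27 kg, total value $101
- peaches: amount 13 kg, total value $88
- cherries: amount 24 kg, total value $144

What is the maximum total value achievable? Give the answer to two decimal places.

485.33

Take in order of value per unit:
- grapes (145/18 per unit): all 18 → value 145, running total 145.00
- peaches (88/13 per unit): all 13 → value 88, running total 233.00
- cherries (144/24 per unit): all 24 → value 144, running total 377.00
- plums (101/27 per unit): all 27 → value 101, running total 478.00
- quinces (9/27 per unit): 22 of 27 → value 22×9/27 = 7.3333, running total 485.33
Total 485.33.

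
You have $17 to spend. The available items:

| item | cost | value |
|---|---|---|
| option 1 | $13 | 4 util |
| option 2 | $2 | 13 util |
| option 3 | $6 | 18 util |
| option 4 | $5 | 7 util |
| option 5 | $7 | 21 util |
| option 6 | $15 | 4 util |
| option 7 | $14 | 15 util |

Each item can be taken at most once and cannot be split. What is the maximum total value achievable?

52 util

Check high-value combinations within $17:
- option 2+option 3+option 5: cost 2+6+7=15, value 13+18+21=52
- option 2+option 4+option 5: cost 2+5+7=14, value 13+7+21=41
- option 3+option 5: cost 6+7=13, value 18+21=39
Best: 52 util.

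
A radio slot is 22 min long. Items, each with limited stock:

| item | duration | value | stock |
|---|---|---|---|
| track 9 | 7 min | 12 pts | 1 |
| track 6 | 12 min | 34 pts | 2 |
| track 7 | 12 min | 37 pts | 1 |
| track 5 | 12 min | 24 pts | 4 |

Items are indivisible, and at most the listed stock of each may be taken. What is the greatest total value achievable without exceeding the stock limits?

Best selections within duration 22 and stock limits:
- 1×track 9 + 1×track 7: duration 19, value 49
- 1×track 9 + 1×track 6: duration 19, value 46
Best: 49 pts.

49 pts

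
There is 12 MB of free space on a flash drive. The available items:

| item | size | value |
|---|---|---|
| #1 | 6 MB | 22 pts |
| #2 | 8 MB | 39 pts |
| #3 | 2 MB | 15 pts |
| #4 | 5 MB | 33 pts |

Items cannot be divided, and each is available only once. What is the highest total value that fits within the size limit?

55 pts

Check high-value combinations within 12 MB:
- #1+#4: size 6+5=11, value 22+33=55
- #2+#3: size 8+2=10, value 39+15=54
- #3+#4: size 2+5=7, value 15+33=48
Best: 55 pts.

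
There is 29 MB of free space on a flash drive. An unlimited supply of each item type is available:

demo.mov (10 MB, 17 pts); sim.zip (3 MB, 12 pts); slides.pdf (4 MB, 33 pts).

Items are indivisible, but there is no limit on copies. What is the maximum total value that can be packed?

231 pts

Best value-per-unit is slides.pdf at 33/4, and filling with it alone uses size 7×4=28. No mix of the others beats 7×33 = 231.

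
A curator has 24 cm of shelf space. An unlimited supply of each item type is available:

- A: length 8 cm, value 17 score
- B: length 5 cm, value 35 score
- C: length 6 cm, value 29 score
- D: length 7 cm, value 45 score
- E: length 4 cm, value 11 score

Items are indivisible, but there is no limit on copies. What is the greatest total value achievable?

Best value-per-unit is B at 35/5; filling with it alone gives 4×35 = 140.
Optimal mix: 2×B + 2×D → length 24, value 160.

160 score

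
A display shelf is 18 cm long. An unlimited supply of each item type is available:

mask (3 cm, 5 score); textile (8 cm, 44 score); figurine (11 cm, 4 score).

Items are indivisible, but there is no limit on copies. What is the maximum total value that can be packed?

88 score

Best value-per-unit is textile at 44/8, and filling with it alone uses length 2×8=16. No mix of the others beats 2×44 = 88.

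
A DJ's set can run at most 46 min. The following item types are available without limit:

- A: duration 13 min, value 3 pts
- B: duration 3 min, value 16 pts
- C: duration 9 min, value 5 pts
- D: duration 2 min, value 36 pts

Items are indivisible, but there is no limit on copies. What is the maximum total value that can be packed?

828 pts

Best value-per-unit is D at 36/2, and filling with it alone uses duration 23×2=46. No mix of the others beats 23×36 = 828.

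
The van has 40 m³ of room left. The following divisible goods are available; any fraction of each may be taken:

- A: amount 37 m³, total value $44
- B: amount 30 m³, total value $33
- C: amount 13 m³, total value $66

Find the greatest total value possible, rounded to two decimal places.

Take in order of value per unit:
- C (66/13 per unit): all 13 → value 66, running total 66.00
- A (44/37 per unit): 27 of 37 → value 27×44/37 = 32.1081, running total 98.11
Total 98.11.

98.11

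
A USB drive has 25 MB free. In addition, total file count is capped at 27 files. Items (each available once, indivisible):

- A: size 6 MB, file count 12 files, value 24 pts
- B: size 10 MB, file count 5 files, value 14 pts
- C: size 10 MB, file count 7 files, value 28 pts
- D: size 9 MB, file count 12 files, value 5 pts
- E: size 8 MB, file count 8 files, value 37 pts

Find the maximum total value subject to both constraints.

89 pts

Feasible sets respecting both limits:
- A+C+E: size 24, file count 27, value 89
- A+B+E: size 24, file count 25, value 75
- C+E: size 18, file count 15, value 65
- A+E: size 14, file count 20, value 61
Best: 89 pts.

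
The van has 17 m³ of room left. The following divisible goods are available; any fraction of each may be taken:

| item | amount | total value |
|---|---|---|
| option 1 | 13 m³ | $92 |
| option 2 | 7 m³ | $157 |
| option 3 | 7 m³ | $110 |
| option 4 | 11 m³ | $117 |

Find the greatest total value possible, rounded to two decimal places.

298.91

Take in order of value per unit:
- option 2 (157/7 per unit): all 7 → value 157, running total 157.00
- option 3 (110/7 per unit): all 7 → value 110, running total 267.00
- option 4 (117/11 per unit): 3 of 11 → value 3×117/11 = 31.9091, running total 298.91
Total 298.91.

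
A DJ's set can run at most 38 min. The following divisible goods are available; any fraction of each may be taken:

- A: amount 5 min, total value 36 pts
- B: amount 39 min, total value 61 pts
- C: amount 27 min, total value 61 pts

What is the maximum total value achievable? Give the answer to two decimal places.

106.38

Take in order of value per unit:
- A (36/5 per unit): all 5 → value 36, running total 36.00
- C (61/27 per unit): all 27 → value 61, running total 97.00
- B (61/39 per unit): 6 of 39 → value 6×61/39 = 9.3846, running total 106.38
Total 106.38.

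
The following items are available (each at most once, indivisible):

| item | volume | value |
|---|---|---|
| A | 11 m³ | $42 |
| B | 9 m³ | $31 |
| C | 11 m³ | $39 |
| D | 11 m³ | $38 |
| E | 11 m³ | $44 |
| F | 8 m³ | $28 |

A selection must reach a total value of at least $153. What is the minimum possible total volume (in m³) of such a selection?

41

Subsets with value ≥ 153, sorted by total volume:
- A+C+E+F: volume 41, value 153
- A+B+C+E: volume 42, value 156
- A+B+D+E: volume 42, value 155
- A+C+D+E: volume 44, value 163
Minimum volume: 41 m³.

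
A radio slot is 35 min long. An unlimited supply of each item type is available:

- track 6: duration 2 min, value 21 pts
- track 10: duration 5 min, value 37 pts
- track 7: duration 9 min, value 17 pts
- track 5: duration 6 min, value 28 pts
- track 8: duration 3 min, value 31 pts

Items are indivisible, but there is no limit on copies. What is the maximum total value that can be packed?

367 pts

Best value-per-unit is track 6 at 21/2; filling with it alone gives 17×21 = 357.
Optimal mix: 16×track 6 + 1×track 8 → duration 35, value 367.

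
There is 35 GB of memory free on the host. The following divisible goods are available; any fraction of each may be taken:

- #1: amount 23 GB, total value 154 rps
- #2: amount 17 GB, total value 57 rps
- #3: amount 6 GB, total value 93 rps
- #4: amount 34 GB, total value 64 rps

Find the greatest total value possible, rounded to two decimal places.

267.12

Take in order of value per unit:
- #3 (93/6 per unit): all 6 → value 93, running total 93.00
- #1 (154/23 per unit): all 23 → value 154, running total 247.00
- #2 (57/17 per unit): 6 of 17 → value 6×57/17 = 20.1176, running total 267.12
Total 267.12.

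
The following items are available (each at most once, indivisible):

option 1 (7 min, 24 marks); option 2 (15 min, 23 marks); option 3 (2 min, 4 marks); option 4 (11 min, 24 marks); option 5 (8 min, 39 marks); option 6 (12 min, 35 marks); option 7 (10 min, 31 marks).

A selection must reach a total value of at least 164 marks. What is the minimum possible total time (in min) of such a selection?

63

Subsets with value ≥ 164, sorted by total time:
- option 1+option 2+option 4+option 5+option 6+option 7: time 63, value 176
- option 1+option 2+option 3+option 4+option 5+option 6+option 7: time 65, value 180
Minimum time: 63 min.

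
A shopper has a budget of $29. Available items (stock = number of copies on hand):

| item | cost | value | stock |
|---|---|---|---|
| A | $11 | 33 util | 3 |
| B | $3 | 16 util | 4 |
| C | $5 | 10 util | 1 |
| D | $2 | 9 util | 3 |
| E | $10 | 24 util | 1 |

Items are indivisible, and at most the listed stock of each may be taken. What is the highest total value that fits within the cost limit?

124 util

Top feasible selections:
- 1×A + 4×B + 3×D: cost 29, value 124
- 1×A + 4×B + 2×D: cost 27, value 115
- 4×B + 3×D + 1×E: cost 28, value 115
- 1×A + 3×B + 1×C + 2×D: cost 29, value 109
Best: 124 util.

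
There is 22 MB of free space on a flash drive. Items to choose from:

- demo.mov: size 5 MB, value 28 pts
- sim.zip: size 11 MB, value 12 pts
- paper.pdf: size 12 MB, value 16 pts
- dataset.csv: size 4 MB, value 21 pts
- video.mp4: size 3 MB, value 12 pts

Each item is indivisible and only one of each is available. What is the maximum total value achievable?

65 pts

Check high-value combinations within 22 MB:
- demo.mov+paper.pdf+dataset.csv: size 5+12+4=21, value 28+16+21=65
- demo.mov+dataset.csv+video.mp4: size 5+4+3=12, value 28+21+12=61
- demo.mov+sim.zip+dataset.csv: size 5+11+4=20, value 28+12+21=61
Best: 65 pts.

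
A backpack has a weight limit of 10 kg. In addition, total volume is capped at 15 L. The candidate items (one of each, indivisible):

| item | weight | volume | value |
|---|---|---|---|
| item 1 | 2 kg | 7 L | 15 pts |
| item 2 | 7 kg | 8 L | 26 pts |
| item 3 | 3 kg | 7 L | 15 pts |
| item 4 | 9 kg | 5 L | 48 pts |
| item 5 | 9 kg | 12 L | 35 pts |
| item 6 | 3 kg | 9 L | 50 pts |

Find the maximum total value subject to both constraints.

Feasible sets respecting both limits:
- item 6: weight 3, volume 9, value 50
- item 4: weight 9, volume 5, value 48
- item 1+item 2: weight 9, volume 15, value 41
- item 2+item 3: weight 10, volume 15, value 41
Best: 50 pts.

50 pts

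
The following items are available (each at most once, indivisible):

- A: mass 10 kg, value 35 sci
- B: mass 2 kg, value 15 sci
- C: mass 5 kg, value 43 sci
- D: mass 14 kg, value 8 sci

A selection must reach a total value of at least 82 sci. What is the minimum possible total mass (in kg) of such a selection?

Subsets with value ≥ 82, sorted by total mass:
- A+B+C: mass 17, value 93
- A+C+D: mass 29, value 86
- A+B+C+D: mass 31, value 101
Minimum mass: 17 kg.

17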